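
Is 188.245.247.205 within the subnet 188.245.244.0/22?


Subnet network: 188.245.244.0
Test IP AND mask: 188.245.244.0
Yes, 188.245.247.205 is in 188.245.244.0/22


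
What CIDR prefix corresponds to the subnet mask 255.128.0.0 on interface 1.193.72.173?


Binary: 11111111.10000000.00000000.00000000
Count leading 1s
Prefix: /9


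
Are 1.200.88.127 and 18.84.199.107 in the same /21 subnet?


Mask: 255.255.248.0
1.200.88.127 AND mask = 1.200.88.0
18.84.199.107 AND mask = 18.84.192.0
No, different subnets (1.200.88.0 vs 18.84.192.0)


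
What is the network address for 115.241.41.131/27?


IP:   01110011.11110001.00101001.10000011
Mask: 11111111.11111111.11111111.11100000
AND operation:
Net:  01110011.11110001.00101001.10000000
Network: 115.241.41.128/27


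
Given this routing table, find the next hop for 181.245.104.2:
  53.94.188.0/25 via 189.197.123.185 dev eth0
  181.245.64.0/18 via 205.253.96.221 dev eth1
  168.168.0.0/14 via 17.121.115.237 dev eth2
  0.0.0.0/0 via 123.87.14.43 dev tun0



Longest prefix match for 181.245.104.2:
  /25 53.94.188.0: no
  /18 181.245.64.0: MATCH
  /14 168.168.0.0: no
  /0 0.0.0.0: MATCH
Selected: next-hop 205.253.96.221 via eth1 (matched /18)


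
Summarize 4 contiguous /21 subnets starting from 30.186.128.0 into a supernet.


Original prefix: /21
Number of subnets: 4 = 2^2
New prefix = 21 - 2 = 19
Supernet: 30.186.128.0/19


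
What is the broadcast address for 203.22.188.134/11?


Network: 203.0.0.0/11
Host bits = 21
Set all host bits to 1:
Broadcast: 203.31.255.255


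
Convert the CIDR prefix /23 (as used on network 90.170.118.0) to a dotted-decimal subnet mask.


/23 means 23 network bits, 9 host bits
Binary: 11111111111111111111111000000000
Mask: 255.255.254.0


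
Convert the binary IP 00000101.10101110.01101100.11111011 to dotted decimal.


00000101 = 5
10101110 = 174
01101100 = 108
11111011 = 251
IP: 5.174.108.251


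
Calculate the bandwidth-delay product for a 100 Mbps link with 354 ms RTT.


BDP = bandwidth * RTT
= 100 Mbps * 354 ms
= 100 * 1e6 * 354 / 1000 bits
= 35400000 bits
= 4425000 bytes
= 4321.2891 KB
BDP = 35400000 bits (4425000 bytes)


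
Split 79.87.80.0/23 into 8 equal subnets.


New prefix = 23 + 3 = 26
Each subnet has 64 addresses
  79.87.80.0/26
  79.87.80.64/26
  79.87.80.128/26
  79.87.80.192/26
  79.87.81.0/26
  79.87.81.64/26
  79.87.81.128/26
  79.87.81.192/26
Subnets: 79.87.80.0/26, 79.87.80.64/26, 79.87.80.128/26, 79.87.80.192/26, 79.87.81.0/26, 79.87.81.64/26, 79.87.81.128/26, 79.87.81.192/26


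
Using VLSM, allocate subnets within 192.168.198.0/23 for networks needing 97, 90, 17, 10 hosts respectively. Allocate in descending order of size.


97 hosts -> /25 (126 usable): 192.168.198.0/25
90 hosts -> /25 (126 usable): 192.168.198.128/25
17 hosts -> /27 (30 usable): 192.168.199.0/27
10 hosts -> /28 (14 usable): 192.168.199.32/28
Allocation: 192.168.198.0/25 (97 hosts, 126 usable); 192.168.198.128/25 (90 hosts, 126 usable); 192.168.199.0/27 (17 hosts, 30 usable); 192.168.199.32/28 (10 hosts, 14 usable)


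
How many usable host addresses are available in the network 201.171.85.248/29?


Host bits = 32 - 29 = 3
Total addresses = 2^3 = 8
Usable = total - 2 (network and broadcast)
Usable hosts: 6


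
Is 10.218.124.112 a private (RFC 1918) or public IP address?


RFC 1918 private ranges:
  10.0.0.0/8 (10.0.0.0 - 10.255.255.255)
  172.16.0.0/12 (172.16.0.0 - 172.31.255.255)
  192.168.0.0/16 (192.168.0.0 - 192.168.255.255)
Private (in 10.0.0.0/8)


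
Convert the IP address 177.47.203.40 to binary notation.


177 = 10110001
47 = 00101111
203 = 11001011
40 = 00101000
Binary: 10110001.00101111.11001011.00101000


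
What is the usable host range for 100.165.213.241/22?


Network: 100.165.212.0
Broadcast: 100.165.215.255
First usable = network + 1
Last usable = broadcast - 1
Range: 100.165.212.1 to 100.165.215.254


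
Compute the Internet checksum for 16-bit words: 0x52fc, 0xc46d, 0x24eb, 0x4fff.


Sum all words (with carry folding):
+ 0x52fc = 0x52fc
+ 0xc46d = 0x176a
+ 0x24eb = 0x3c55
+ 0x4fff = 0x8c54
One's complement: ~0x8c54
Checksum = 0x73ab


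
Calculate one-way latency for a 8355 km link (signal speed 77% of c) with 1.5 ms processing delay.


Speed = 0.77 * 3e5 km/s = 231000 km/s
Propagation delay = 8355 / 231000 = 0.0362 s = 36.1688 ms
Processing delay = 1.5 ms
Total one-way latency = 37.6688 ms


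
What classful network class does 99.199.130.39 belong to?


First octet: 99
Binary: 01100011
0xxxxxxx -> Class A (1-126)
Class A, default mask 255.0.0.0 (/8)


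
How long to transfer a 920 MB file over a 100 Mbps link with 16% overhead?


Effective throughput = 100 * (1 - 16/100) = 84 Mbps
File size in Mb = 920 * 8 = 7360 Mb
Time = 7360 / 84
Time = 87.619 seconds


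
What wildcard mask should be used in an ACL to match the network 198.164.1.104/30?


Subnet mask: 255.255.255.252
Wildcard = 255.255.255.255 - subnet mask
255 - 255 = 0
255 - 255 = 0
255 - 255 = 0
255 - 252 = 3
Wildcard: 0.0.0.3


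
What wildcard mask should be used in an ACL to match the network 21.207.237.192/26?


Subnet mask: 255.255.255.192
Wildcard = 255.255.255.255 - subnet mask
255 - 255 = 0
255 - 255 = 0
255 - 255 = 0
255 - 192 = 63
Wildcard: 0.0.0.63


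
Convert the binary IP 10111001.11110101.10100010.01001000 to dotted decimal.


10111001 = 185
11110101 = 245
10100010 = 162
01001000 = 72
IP: 185.245.162.72


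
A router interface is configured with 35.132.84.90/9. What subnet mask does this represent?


/9 means 9 network bits, 23 host bits
Binary: 11111111100000000000000000000000
Mask: 255.128.0.0


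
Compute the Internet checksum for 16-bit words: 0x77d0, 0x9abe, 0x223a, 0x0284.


Sum all words (with carry folding):
+ 0x77d0 = 0x77d0
+ 0x9abe = 0x128f
+ 0x223a = 0x34c9
+ 0x0284 = 0x374d
One's complement: ~0x374d
Checksum = 0xc8b2


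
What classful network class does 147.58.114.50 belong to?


First octet: 147
Binary: 10010011
10xxxxxx -> Class B (128-191)
Class B, default mask 255.255.0.0 (/16)


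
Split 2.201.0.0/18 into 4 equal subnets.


New prefix = 18 + 2 = 20
Each subnet has 4096 addresses
  2.201.0.0/20
  2.201.16.0/20
  2.201.32.0/20
  2.201.48.0/20
Subnets: 2.201.0.0/20, 2.201.16.0/20, 2.201.32.0/20, 2.201.48.0/20


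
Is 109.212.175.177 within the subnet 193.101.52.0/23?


Subnet network: 193.101.52.0
Test IP AND mask: 109.212.174.0
No, 109.212.175.177 is not in 193.101.52.0/23


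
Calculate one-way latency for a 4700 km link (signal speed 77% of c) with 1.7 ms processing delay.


Speed = 0.77 * 3e5 km/s = 231000 km/s
Propagation delay = 4700 / 231000 = 0.0203 s = 20.3463 ms
Processing delay = 1.7 ms
Total one-way latency = 22.0463 ms


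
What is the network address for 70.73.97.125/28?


IP:   01000110.01001001.01100001.01111101
Mask: 11111111.11111111.11111111.11110000
AND operation:
Net:  01000110.01001001.01100001.01110000
Network: 70.73.97.112/28


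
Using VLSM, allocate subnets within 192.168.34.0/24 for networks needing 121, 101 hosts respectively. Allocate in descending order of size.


121 hosts -> /25 (126 usable): 192.168.34.0/25
101 hosts -> /25 (126 usable): 192.168.34.128/25
Allocation: 192.168.34.0/25 (121 hosts, 126 usable); 192.168.34.128/25 (101 hosts, 126 usable)


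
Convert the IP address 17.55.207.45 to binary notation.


17 = 00010001
55 = 00110111
207 = 11001111
45 = 00101101
Binary: 00010001.00110111.11001111.00101101


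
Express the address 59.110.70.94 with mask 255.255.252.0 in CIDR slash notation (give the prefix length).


Binary: 11111111.11111111.11111100.00000000
Count leading 1s
Prefix: /22


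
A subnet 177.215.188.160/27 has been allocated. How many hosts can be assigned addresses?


Host bits = 32 - 27 = 5
Total addresses = 2^5 = 32
Usable = total - 2 (network and broadcast)
Usable hosts: 30


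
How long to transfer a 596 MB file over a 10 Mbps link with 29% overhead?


Effective throughput = 10 * (1 - 29/100) = 7.1 Mbps
File size in Mb = 596 * 8 = 4768 Mb
Time = 4768 / 7.1
Time = 671.5493 seconds


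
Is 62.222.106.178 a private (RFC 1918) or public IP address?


RFC 1918 private ranges:
  10.0.0.0/8 (10.0.0.0 - 10.255.255.255)
  172.16.0.0/12 (172.16.0.0 - 172.31.255.255)
  192.168.0.0/16 (192.168.0.0 - 192.168.255.255)
Public (not in any RFC 1918 range)


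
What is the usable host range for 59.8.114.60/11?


Network: 59.0.0.0
Broadcast: 59.31.255.255
First usable = network + 1
Last usable = broadcast - 1
Range: 59.0.0.1 to 59.31.255.254


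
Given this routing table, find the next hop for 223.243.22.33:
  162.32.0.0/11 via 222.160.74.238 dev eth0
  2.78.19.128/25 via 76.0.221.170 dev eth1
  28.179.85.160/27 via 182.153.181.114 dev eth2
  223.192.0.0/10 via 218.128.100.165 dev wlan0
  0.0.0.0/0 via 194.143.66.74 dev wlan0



Longest prefix match for 223.243.22.33:
  /11 162.32.0.0: no
  /25 2.78.19.128: no
  /27 28.179.85.160: no
  /10 223.192.0.0: MATCH
  /0 0.0.0.0: MATCH
Selected: next-hop 218.128.100.165 via wlan0 (matched /10)


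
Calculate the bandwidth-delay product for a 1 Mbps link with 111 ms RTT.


BDP = bandwidth * RTT
= 1 Mbps * 111 ms
= 1 * 1e6 * 111 / 1000 bits
= 111000 bits
= 13875 bytes
= 13.5498 KB
BDP = 111000 bits (13875 bytes)


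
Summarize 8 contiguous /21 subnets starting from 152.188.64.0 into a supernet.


Original prefix: /21
Number of subnets: 8 = 2^3
New prefix = 21 - 3 = 18
Supernet: 152.188.64.0/18


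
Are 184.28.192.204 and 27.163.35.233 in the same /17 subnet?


Mask: 255.255.128.0
184.28.192.204 AND mask = 184.28.128.0
27.163.35.233 AND mask = 27.163.0.0
No, different subnets (184.28.128.0 vs 27.163.0.0)


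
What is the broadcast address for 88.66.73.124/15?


Network: 88.66.0.0/15
Host bits = 17
Set all host bits to 1:
Broadcast: 88.67.255.255


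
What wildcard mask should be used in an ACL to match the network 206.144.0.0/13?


Subnet mask: 255.248.0.0
Wildcard = 255.255.255.255 - subnet mask
255 - 255 = 0
255 - 248 = 7
255 - 0 = 255
255 - 0 = 255
Wildcard: 0.7.255.255


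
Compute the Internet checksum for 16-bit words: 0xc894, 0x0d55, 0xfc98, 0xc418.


Sum all words (with carry folding):
+ 0xc894 = 0xc894
+ 0x0d55 = 0xd5e9
+ 0xfc98 = 0xd282
+ 0xc418 = 0x969b
One's complement: ~0x969b
Checksum = 0x6964


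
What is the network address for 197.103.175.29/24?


IP:   11000101.01100111.10101111.00011101
Mask: 11111111.11111111.11111111.00000000
AND operation:
Net:  11000101.01100111.10101111.00000000
Network: 197.103.175.0/24


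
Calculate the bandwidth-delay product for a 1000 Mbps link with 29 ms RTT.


BDP = bandwidth * RTT
= 1000 Mbps * 29 ms
= 1000 * 1e6 * 29 / 1000 bits
= 29000000 bits
= 3625000 bytes
= 3540.0391 KB
BDP = 29000000 bits (3625000 bytes)


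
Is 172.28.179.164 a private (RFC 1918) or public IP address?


RFC 1918 private ranges:
  10.0.0.0/8 (10.0.0.0 - 10.255.255.255)
  172.16.0.0/12 (172.16.0.0 - 172.31.255.255)
  192.168.0.0/16 (192.168.0.0 - 192.168.255.255)
Private (in 172.16.0.0/12)


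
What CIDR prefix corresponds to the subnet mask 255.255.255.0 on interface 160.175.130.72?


Binary: 11111111.11111111.11111111.00000000
Count leading 1s
Prefix: /24


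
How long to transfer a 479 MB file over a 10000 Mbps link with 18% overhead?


Effective throughput = 10000 * (1 - 18/100) = 8200 Mbps
File size in Mb = 479 * 8 = 3832 Mb
Time = 3832 / 8200
Time = 0.4673 seconds


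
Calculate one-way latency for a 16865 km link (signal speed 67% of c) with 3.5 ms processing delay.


Speed = 0.67 * 3e5 km/s = 201000 km/s
Propagation delay = 16865 / 201000 = 0.0839 s = 83.9055 ms
Processing delay = 3.5 ms
Total one-way latency = 87.4055 ms


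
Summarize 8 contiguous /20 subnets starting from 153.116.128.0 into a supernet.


Original prefix: /20
Number of subnets: 8 = 2^3
New prefix = 20 - 3 = 17
Supernet: 153.116.128.0/17


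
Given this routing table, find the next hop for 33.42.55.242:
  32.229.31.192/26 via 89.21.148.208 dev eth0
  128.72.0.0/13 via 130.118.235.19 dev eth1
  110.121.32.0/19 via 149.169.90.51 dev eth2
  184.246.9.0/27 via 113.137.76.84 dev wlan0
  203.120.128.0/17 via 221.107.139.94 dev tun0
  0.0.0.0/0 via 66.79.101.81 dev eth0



Longest prefix match for 33.42.55.242:
  /26 32.229.31.192: no
  /13 128.72.0.0: no
  /19 110.121.32.0: no
  /27 184.246.9.0: no
  /17 203.120.128.0: no
  /0 0.0.0.0: MATCH
Selected: next-hop 66.79.101.81 via eth0 (matched /0)


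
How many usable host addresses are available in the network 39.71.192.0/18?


Host bits = 32 - 18 = 14
Total addresses = 2^14 = 16384
Usable = total - 2 (network and broadcast)
Usable hosts: 16382


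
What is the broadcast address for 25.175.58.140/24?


Network: 25.175.58.0/24
Host bits = 8
Set all host bits to 1:
Broadcast: 25.175.58.255


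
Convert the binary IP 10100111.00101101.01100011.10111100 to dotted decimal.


10100111 = 167
00101101 = 45
01100011 = 99
10111100 = 188
IP: 167.45.99.188


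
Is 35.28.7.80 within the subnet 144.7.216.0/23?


Subnet network: 144.7.216.0
Test IP AND mask: 35.28.6.0
No, 35.28.7.80 is not in 144.7.216.0/23


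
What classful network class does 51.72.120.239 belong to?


First octet: 51
Binary: 00110011
0xxxxxxx -> Class A (1-126)
Class A, default mask 255.0.0.0 (/8)


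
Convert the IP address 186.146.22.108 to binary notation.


186 = 10111010
146 = 10010010
22 = 00010110
108 = 01101100
Binary: 10111010.10010010.00010110.01101100


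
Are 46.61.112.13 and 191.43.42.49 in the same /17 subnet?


Mask: 255.255.128.0
46.61.112.13 AND mask = 46.61.0.0
191.43.42.49 AND mask = 191.43.0.0
No, different subnets (46.61.0.0 vs 191.43.0.0)


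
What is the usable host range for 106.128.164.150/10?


Network: 106.128.0.0
Broadcast: 106.191.255.255
First usable = network + 1
Last usable = broadcast - 1
Range: 106.128.0.1 to 106.191.255.254


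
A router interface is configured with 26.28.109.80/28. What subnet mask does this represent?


/28 means 28 network bits, 4 host bits
Binary: 11111111111111111111111111110000
Mask: 255.255.255.240


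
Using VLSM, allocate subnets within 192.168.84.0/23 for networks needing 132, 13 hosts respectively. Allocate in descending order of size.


132 hosts -> /24 (254 usable): 192.168.84.0/24
13 hosts -> /28 (14 usable): 192.168.85.0/28
Allocation: 192.168.84.0/24 (132 hosts, 254 usable); 192.168.85.0/28 (13 hosts, 14 usable)


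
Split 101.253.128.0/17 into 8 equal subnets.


New prefix = 17 + 3 = 20
Each subnet has 4096 addresses
  101.253.128.0/20
  101.253.144.0/20
  101.253.160.0/20
  101.253.176.0/20
  101.253.192.0/20
  101.253.208.0/20
  101.253.224.0/20
  101.253.240.0/20
Subnets: 101.253.128.0/20, 101.253.144.0/20, 101.253.160.0/20, 101.253.176.0/20, 101.253.192.0/20, 101.253.208.0/20, 101.253.224.0/20, 101.253.240.0/20


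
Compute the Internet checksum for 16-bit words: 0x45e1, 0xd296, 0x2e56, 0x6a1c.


Sum all words (with carry folding):
+ 0x45e1 = 0x45e1
+ 0xd296 = 0x1878
+ 0x2e56 = 0x46ce
+ 0x6a1c = 0xb0ea
One's complement: ~0xb0ea
Checksum = 0x4f15


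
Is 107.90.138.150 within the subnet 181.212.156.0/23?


Subnet network: 181.212.156.0
Test IP AND mask: 107.90.138.0
No, 107.90.138.150 is not in 181.212.156.0/23


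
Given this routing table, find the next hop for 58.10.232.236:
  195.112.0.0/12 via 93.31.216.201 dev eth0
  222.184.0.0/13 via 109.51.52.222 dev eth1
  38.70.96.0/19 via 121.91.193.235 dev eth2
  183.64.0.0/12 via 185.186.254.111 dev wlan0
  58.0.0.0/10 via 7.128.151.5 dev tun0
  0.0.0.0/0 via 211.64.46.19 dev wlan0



Longest prefix match for 58.10.232.236:
  /12 195.112.0.0: no
  /13 222.184.0.0: no
  /19 38.70.96.0: no
  /12 183.64.0.0: no
  /10 58.0.0.0: MATCH
  /0 0.0.0.0: MATCH
Selected: next-hop 7.128.151.5 via tun0 (matched /10)


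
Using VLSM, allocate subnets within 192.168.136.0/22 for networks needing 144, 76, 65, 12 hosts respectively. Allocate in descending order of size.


144 hosts -> /24 (254 usable): 192.168.136.0/24
76 hosts -> /25 (126 usable): 192.168.137.0/25
65 hosts -> /25 (126 usable): 192.168.137.128/25
12 hosts -> /28 (14 usable): 192.168.138.0/28
Allocation: 192.168.136.0/24 (144 hosts, 254 usable); 192.168.137.0/25 (76 hosts, 126 usable); 192.168.137.128/25 (65 hosts, 126 usable); 192.168.138.0/28 (12 hosts, 14 usable)


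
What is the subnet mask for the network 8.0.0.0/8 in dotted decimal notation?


/8 means 8 network bits, 24 host bits
Binary: 11111111000000000000000000000000
Mask: 255.0.0.0


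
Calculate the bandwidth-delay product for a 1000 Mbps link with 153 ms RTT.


BDP = bandwidth * RTT
= 1000 Mbps * 153 ms
= 1000 * 1e6 * 153 / 1000 bits
= 153000000 bits
= 19125000 bytes
= 18676.7578 KB
BDP = 153000000 bits (19125000 bytes)


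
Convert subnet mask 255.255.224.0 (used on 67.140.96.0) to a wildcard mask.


Subnet mask: 255.255.224.0
Wildcard = 255.255.255.255 - subnet mask
255 - 255 = 0
255 - 255 = 0
255 - 224 = 31
255 - 0 = 255
Wildcard: 0.0.31.255


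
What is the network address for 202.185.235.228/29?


IP:   11001010.10111001.11101011.11100100
Mask: 11111111.11111111.11111111.11111000
AND operation:
Net:  11001010.10111001.11101011.11100000
Network: 202.185.235.224/29


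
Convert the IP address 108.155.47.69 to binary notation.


108 = 01101100
155 = 10011011
47 = 00101111
69 = 01000101
Binary: 01101100.10011011.00101111.01000101


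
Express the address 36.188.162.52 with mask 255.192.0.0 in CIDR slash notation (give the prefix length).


Binary: 11111111.11000000.00000000.00000000
Count leading 1s
Prefix: /10


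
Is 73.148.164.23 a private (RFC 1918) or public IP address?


RFC 1918 private ranges:
  10.0.0.0/8 (10.0.0.0 - 10.255.255.255)
  172.16.0.0/12 (172.16.0.0 - 172.31.255.255)
  192.168.0.0/16 (192.168.0.0 - 192.168.255.255)
Public (not in any RFC 1918 range)


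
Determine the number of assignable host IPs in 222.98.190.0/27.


Host bits = 32 - 27 = 5
Total addresses = 2^5 = 32
Usable = total - 2 (network and broadcast)
Usable hosts: 30


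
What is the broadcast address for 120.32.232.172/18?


Network: 120.32.192.0/18
Host bits = 14
Set all host bits to 1:
Broadcast: 120.32.255.255


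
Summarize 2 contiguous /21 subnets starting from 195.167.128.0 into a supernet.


Original prefix: /21
Number of subnets: 2 = 2^1
New prefix = 21 - 1 = 20
Supernet: 195.167.128.0/20


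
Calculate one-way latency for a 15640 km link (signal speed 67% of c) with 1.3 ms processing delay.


Speed = 0.67 * 3e5 km/s = 201000 km/s
Propagation delay = 15640 / 201000 = 0.0778 s = 77.8109 ms
Processing delay = 1.3 ms
Total one-way latency = 79.1109 ms


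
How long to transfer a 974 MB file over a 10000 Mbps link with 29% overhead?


Effective throughput = 10000 * (1 - 29/100) = 7100 Mbps
File size in Mb = 974 * 8 = 7792 Mb
Time = 7792 / 7100
Time = 1.0975 seconds


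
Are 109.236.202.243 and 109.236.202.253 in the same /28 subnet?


Mask: 255.255.255.240
109.236.202.243 AND mask = 109.236.202.240
109.236.202.253 AND mask = 109.236.202.240
Yes, same subnet (109.236.202.240)


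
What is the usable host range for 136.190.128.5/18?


Network: 136.190.128.0
Broadcast: 136.190.191.255
First usable = network + 1
Last usable = broadcast - 1
Range: 136.190.128.1 to 136.190.191.254


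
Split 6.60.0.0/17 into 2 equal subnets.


New prefix = 17 + 1 = 18
Each subnet has 16384 addresses
  6.60.0.0/18
  6.60.64.0/18
Subnets: 6.60.0.0/18, 6.60.64.0/18


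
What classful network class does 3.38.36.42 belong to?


First octet: 3
Binary: 00000011
0xxxxxxx -> Class A (1-126)
Class A, default mask 255.0.0.0 (/8)


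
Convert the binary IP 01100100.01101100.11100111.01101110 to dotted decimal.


01100100 = 100
01101100 = 108
11100111 = 231
01101110 = 110
IP: 100.108.231.110


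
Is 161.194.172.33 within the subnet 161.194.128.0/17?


Subnet network: 161.194.128.0
Test IP AND mask: 161.194.128.0
Yes, 161.194.172.33 is in 161.194.128.0/17


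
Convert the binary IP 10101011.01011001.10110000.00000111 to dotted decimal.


10101011 = 171
01011001 = 89
10110000 = 176
00000111 = 7
IP: 171.89.176.7


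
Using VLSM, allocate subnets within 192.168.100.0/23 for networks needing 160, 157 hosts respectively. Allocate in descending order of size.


160 hosts -> /24 (254 usable): 192.168.100.0/24
157 hosts -> /24 (254 usable): 192.168.101.0/24
Allocation: 192.168.100.0/24 (160 hosts, 254 usable); 192.168.101.0/24 (157 hosts, 254 usable)


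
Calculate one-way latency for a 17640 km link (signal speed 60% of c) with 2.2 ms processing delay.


Speed = 0.6 * 3e5 km/s = 180000 km/s
Propagation delay = 17640 / 180000 = 0.098 s = 98 ms
Processing delay = 2.2 ms
Total one-way latency = 100.2 ms


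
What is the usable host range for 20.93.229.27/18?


Network: 20.93.192.0
Broadcast: 20.93.255.255
First usable = network + 1
Last usable = broadcast - 1
Range: 20.93.192.1 to 20.93.255.254


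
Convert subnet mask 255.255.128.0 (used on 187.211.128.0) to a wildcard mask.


Subnet mask: 255.255.128.0
Wildcard = 255.255.255.255 - subnet mask
255 - 255 = 0
255 - 255 = 0
255 - 128 = 127
255 - 0 = 255
Wildcard: 0.0.127.255


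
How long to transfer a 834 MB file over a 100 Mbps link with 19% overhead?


Effective throughput = 100 * (1 - 19/100) = 81 Mbps
File size in Mb = 834 * 8 = 6672 Mb
Time = 6672 / 81
Time = 82.3704 seconds


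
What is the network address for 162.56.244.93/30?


IP:   10100010.00111000.11110100.01011101
Mask: 11111111.11111111.11111111.11111100
AND operation:
Net:  10100010.00111000.11110100.01011100
Network: 162.56.244.92/30


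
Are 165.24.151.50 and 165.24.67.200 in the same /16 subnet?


Mask: 255.255.0.0
165.24.151.50 AND mask = 165.24.0.0
165.24.67.200 AND mask = 165.24.0.0
Yes, same subnet (165.24.0.0)


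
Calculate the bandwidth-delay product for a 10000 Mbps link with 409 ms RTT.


BDP = bandwidth * RTT
= 10000 Mbps * 409 ms
= 10000 * 1e6 * 409 / 1000 bits
= 4090000000 bits
= 511250000 bytes
= 499267.5781 KB
BDP = 4090000000 bits (511250000 bytes)


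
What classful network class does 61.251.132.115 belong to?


First octet: 61
Binary: 00111101
0xxxxxxx -> Class A (1-126)
Class A, default mask 255.0.0.0 (/8)


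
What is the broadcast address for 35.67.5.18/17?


Network: 35.67.0.0/17
Host bits = 15
Set all host bits to 1:
Broadcast: 35.67.127.255


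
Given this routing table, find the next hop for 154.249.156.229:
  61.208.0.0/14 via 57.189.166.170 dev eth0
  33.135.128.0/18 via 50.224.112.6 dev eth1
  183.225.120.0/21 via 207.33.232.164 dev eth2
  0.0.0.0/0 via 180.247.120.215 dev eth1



Longest prefix match for 154.249.156.229:
  /14 61.208.0.0: no
  /18 33.135.128.0: no
  /21 183.225.120.0: no
  /0 0.0.0.0: MATCH
Selected: next-hop 180.247.120.215 via eth1 (matched /0)


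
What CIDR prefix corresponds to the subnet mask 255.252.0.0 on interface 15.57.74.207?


Binary: 11111111.11111100.00000000.00000000
Count leading 1s
Prefix: /14


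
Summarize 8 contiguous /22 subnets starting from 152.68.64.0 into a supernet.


Original prefix: /22
Number of subnets: 8 = 2^3
New prefix = 22 - 3 = 19
Supernet: 152.68.64.0/19


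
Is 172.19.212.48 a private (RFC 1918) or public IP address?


RFC 1918 private ranges:
  10.0.0.0/8 (10.0.0.0 - 10.255.255.255)
  172.16.0.0/12 (172.16.0.0 - 172.31.255.255)
  192.168.0.0/16 (192.168.0.0 - 192.168.255.255)
Private (in 172.16.0.0/12)


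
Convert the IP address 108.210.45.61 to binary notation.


108 = 01101100
210 = 11010010
45 = 00101101
61 = 00111101
Binary: 01101100.11010010.00101101.00111101


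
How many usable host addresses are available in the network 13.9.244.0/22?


Host bits = 32 - 22 = 10
Total addresses = 2^10 = 1024
Usable = total - 2 (network and broadcast)
Usable hosts: 1022


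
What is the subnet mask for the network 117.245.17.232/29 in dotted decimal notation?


/29 means 29 network bits, 3 host bits
Binary: 11111111111111111111111111111000
Mask: 255.255.255.248


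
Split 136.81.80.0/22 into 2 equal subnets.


New prefix = 22 + 1 = 23
Each subnet has 512 addresses
  136.81.80.0/23
  136.81.82.0/23
Subnets: 136.81.80.0/23, 136.81.82.0/23


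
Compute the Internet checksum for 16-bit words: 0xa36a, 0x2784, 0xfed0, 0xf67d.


Sum all words (with carry folding):
+ 0xa36a = 0xa36a
+ 0x2784 = 0xcaee
+ 0xfed0 = 0xc9bf
+ 0xf67d = 0xc03d
One's complement: ~0xc03d
Checksum = 0x3fc2


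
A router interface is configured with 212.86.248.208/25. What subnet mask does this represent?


/25 means 25 network bits, 7 host bits
Binary: 11111111111111111111111110000000
Mask: 255.255.255.128


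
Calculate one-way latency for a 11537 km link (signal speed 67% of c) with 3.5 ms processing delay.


Speed = 0.67 * 3e5 km/s = 201000 km/s
Propagation delay = 11537 / 201000 = 0.0574 s = 57.398 ms
Processing delay = 3.5 ms
Total one-way latency = 60.898 ms


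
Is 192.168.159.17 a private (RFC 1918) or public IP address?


RFC 1918 private ranges:
  10.0.0.0/8 (10.0.0.0 - 10.255.255.255)
  172.16.0.0/12 (172.16.0.0 - 172.31.255.255)
  192.168.0.0/16 (192.168.0.0 - 192.168.255.255)
Private (in 192.168.0.0/16)


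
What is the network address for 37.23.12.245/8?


IP:   00100101.00010111.00001100.11110101
Mask: 11111111.00000000.00000000.00000000
AND operation:
Net:  00100101.00000000.00000000.00000000
Network: 37.0.0.0/8


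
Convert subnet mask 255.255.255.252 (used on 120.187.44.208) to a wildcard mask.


Subnet mask: 255.255.255.252
Wildcard = 255.255.255.255 - subnet mask
255 - 255 = 0
255 - 255 = 0
255 - 255 = 0
255 - 252 = 3
Wildcard: 0.0.0.3


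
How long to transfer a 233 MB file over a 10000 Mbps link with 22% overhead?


Effective throughput = 10000 * (1 - 22/100) = 7800 Mbps
File size in Mb = 233 * 8 = 1864 Mb
Time = 1864 / 7800
Time = 0.239 seconds


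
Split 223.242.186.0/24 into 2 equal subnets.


New prefix = 24 + 1 = 25
Each subnet has 128 addresses
  223.242.186.0/25
  223.242.186.128/25
Subnets: 223.242.186.0/25, 223.242.186.128/25


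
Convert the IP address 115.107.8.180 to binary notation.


115 = 01110011
107 = 01101011
8 = 00001000
180 = 10110100
Binary: 01110011.01101011.00001000.10110100


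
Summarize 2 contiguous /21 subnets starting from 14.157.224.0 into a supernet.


Original prefix: /21
Number of subnets: 2 = 2^1
New prefix = 21 - 1 = 20
Supernet: 14.157.224.0/20


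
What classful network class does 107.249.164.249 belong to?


First octet: 107
Binary: 01101011
0xxxxxxx -> Class A (1-126)
Class A, default mask 255.0.0.0 (/8)


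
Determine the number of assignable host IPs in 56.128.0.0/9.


Host bits = 32 - 9 = 23
Total addresses = 2^23 = 8388608
Usable = total - 2 (network and broadcast)
Usable hosts: 8388606


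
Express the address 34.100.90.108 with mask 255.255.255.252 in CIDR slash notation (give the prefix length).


Binary: 11111111.11111111.11111111.11111100
Count leading 1s
Prefix: /30


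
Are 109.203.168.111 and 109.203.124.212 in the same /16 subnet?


Mask: 255.255.0.0
109.203.168.111 AND mask = 109.203.0.0
109.203.124.212 AND mask = 109.203.0.0
Yes, same subnet (109.203.0.0)


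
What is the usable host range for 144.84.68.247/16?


Network: 144.84.0.0
Broadcast: 144.84.255.255
First usable = network + 1
Last usable = broadcast - 1
Range: 144.84.0.1 to 144.84.255.254


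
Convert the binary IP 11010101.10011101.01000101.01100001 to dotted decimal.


11010101 = 213
10011101 = 157
01000101 = 69
01100001 = 97
IP: 213.157.69.97


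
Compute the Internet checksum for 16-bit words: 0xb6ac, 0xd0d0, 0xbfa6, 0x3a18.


Sum all words (with carry folding):
+ 0xb6ac = 0xb6ac
+ 0xd0d0 = 0x877d
+ 0xbfa6 = 0x4724
+ 0x3a18 = 0x813c
One's complement: ~0x813c
Checksum = 0x7ec3


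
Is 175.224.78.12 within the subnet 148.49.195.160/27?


Subnet network: 148.49.195.160
Test IP AND mask: 175.224.78.0
No, 175.224.78.12 is not in 148.49.195.160/27


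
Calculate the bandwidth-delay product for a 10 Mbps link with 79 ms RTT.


BDP = bandwidth * RTT
= 10 Mbps * 79 ms
= 10 * 1e6 * 79 / 1000 bits
= 790000 bits
= 98750 bytes
= 96.4355 KB
BDP = 790000 bits (98750 bytes)


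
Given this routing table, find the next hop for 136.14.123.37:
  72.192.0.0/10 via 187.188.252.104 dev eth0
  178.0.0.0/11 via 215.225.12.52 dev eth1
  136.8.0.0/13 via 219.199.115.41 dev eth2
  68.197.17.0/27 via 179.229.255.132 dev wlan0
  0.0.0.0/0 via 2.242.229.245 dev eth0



Longest prefix match for 136.14.123.37:
  /10 72.192.0.0: no
  /11 178.0.0.0: no
  /13 136.8.0.0: MATCH
  /27 68.197.17.0: no
  /0 0.0.0.0: MATCH
Selected: next-hop 219.199.115.41 via eth2 (matched /13)


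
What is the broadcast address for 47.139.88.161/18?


Network: 47.139.64.0/18
Host bits = 14
Set all host bits to 1:
Broadcast: 47.139.127.255


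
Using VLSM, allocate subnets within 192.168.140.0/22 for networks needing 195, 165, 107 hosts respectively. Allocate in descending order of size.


195 hosts -> /24 (254 usable): 192.168.140.0/24
165 hosts -> /24 (254 usable): 192.168.141.0/24
107 hosts -> /25 (126 usable): 192.168.142.0/25
Allocation: 192.168.140.0/24 (195 hosts, 254 usable); 192.168.141.0/24 (165 hosts, 254 usable); 192.168.142.0/25 (107 hosts, 126 usable)


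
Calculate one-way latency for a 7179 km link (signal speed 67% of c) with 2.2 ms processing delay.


Speed = 0.67 * 3e5 km/s = 201000 km/s
Propagation delay = 7179 / 201000 = 0.0357 s = 35.7164 ms
Processing delay = 2.2 ms
Total one-way latency = 37.9164 ms


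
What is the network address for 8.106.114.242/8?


IP:   00001000.01101010.01110010.11110010
Mask: 11111111.00000000.00000000.00000000
AND operation:
Net:  00001000.00000000.00000000.00000000
Network: 8.0.0.0/8


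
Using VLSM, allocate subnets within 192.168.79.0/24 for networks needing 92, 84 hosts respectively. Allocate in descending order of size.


92 hosts -> /25 (126 usable): 192.168.79.0/25
84 hosts -> /25 (126 usable): 192.168.79.128/25
Allocation: 192.168.79.0/25 (92 hosts, 126 usable); 192.168.79.128/25 (84 hosts, 126 usable)


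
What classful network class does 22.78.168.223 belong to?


First octet: 22
Binary: 00010110
0xxxxxxx -> Class A (1-126)
Class A, default mask 255.0.0.0 (/8)


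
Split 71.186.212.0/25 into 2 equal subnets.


New prefix = 25 + 1 = 26
Each subnet has 64 addresses
  71.186.212.0/26
  71.186.212.64/26
Subnets: 71.186.212.0/26, 71.186.212.64/26


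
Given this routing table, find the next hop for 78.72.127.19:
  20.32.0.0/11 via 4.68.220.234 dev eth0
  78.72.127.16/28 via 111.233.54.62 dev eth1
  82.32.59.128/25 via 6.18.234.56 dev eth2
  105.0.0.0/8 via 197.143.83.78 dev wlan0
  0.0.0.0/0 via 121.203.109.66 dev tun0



Longest prefix match for 78.72.127.19:
  /11 20.32.0.0: no
  /28 78.72.127.16: MATCH
  /25 82.32.59.128: no
  /8 105.0.0.0: no
  /0 0.0.0.0: MATCH
Selected: next-hop 111.233.54.62 via eth1 (matched /28)


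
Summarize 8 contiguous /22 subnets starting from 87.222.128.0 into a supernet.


Original prefix: /22
Number of subnets: 8 = 2^3
New prefix = 22 - 3 = 19
Supernet: 87.222.128.0/19


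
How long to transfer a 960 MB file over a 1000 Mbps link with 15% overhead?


Effective throughput = 1000 * (1 - 15/100) = 850 Mbps
File size in Mb = 960 * 8 = 7680 Mb
Time = 7680 / 850
Time = 9.0353 seconds


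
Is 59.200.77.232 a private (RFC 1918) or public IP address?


RFC 1918 private ranges:
  10.0.0.0/8 (10.0.0.0 - 10.255.255.255)
  172.16.0.0/12 (172.16.0.0 - 172.31.255.255)
  192.168.0.0/16 (192.168.0.0 - 192.168.255.255)
Public (not in any RFC 1918 range)


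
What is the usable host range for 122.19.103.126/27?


Network: 122.19.103.96
Broadcast: 122.19.103.127
First usable = network + 1
Last usable = broadcast - 1
Range: 122.19.103.97 to 122.19.103.126


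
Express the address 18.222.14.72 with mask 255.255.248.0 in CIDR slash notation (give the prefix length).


Binary: 11111111.11111111.11111000.00000000
Count leading 1s
Prefix: /21


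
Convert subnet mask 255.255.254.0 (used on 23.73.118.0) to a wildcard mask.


Subnet mask: 255.255.254.0
Wildcard = 255.255.255.255 - subnet mask
255 - 255 = 0
255 - 255 = 0
255 - 254 = 1
255 - 0 = 255
Wildcard: 0.0.1.255


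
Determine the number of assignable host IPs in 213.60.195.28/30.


Host bits = 32 - 30 = 2
Total addresses = 2^2 = 4
Usable = total - 2 (network and broadcast)
Usable hosts: 2


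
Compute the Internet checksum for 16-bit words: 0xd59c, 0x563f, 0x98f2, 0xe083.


Sum all words (with carry folding):
+ 0xd59c = 0xd59c
+ 0x563f = 0x2bdc
+ 0x98f2 = 0xc4ce
+ 0xe083 = 0xa552
One's complement: ~0xa552
Checksum = 0x5aad


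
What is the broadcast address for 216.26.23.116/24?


Network: 216.26.23.0/24
Host bits = 8
Set all host bits to 1:
Broadcast: 216.26.23.255


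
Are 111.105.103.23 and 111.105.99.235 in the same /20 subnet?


Mask: 255.255.240.0
111.105.103.23 AND mask = 111.105.96.0
111.105.99.235 AND mask = 111.105.96.0
Yes, same subnet (111.105.96.0)


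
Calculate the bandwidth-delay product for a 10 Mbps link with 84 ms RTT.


BDP = bandwidth * RTT
= 10 Mbps * 84 ms
= 10 * 1e6 * 84 / 1000 bits
= 840000 bits
= 105000 bytes
= 102.5391 KB
BDP = 840000 bits (105000 bytes)


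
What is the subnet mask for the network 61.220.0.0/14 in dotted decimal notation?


/14 means 14 network bits, 18 host bits
Binary: 11111111111111000000000000000000
Mask: 255.252.0.0


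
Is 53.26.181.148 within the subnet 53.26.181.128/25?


Subnet network: 53.26.181.128
Test IP AND mask: 53.26.181.128
Yes, 53.26.181.148 is in 53.26.181.128/25


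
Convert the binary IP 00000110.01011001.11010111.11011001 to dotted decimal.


00000110 = 6
01011001 = 89
11010111 = 215
11011001 = 217
IP: 6.89.215.217


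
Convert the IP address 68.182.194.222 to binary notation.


68 = 01000100
182 = 10110110
194 = 11000010
222 = 11011110
Binary: 01000100.10110110.11000010.11011110


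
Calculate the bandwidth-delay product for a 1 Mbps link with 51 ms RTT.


BDP = bandwidth * RTT
= 1 Mbps * 51 ms
= 1 * 1e6 * 51 / 1000 bits
= 51000 bits
= 6375 bytes
= 6.2256 KB
BDP = 51000 bits (6375 bytes)


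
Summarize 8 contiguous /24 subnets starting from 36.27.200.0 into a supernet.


Original prefix: /24
Number of subnets: 8 = 2^3
New prefix = 24 - 3 = 21
Supernet: 36.27.200.0/21


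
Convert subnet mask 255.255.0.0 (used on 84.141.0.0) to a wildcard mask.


Subnet mask: 255.255.0.0
Wildcard = 255.255.255.255 - subnet mask
255 - 255 = 0
255 - 255 = 0
255 - 0 = 255
255 - 0 = 255
Wildcard: 0.0.255.255


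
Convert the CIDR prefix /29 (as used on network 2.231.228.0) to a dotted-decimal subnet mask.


/29 means 29 network bits, 3 host bits
Binary: 11111111111111111111111111111000
Mask: 255.255.255.248


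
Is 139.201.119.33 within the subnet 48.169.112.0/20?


Subnet network: 48.169.112.0
Test IP AND mask: 139.201.112.0
No, 139.201.119.33 is not in 48.169.112.0/20


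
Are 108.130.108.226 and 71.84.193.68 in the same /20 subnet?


Mask: 255.255.240.0
108.130.108.226 AND mask = 108.130.96.0
71.84.193.68 AND mask = 71.84.192.0
No, different subnets (108.130.96.0 vs 71.84.192.0)


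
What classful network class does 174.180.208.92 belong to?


First octet: 174
Binary: 10101110
10xxxxxx -> Class B (128-191)
Class B, default mask 255.255.0.0 (/16)


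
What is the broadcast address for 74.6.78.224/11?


Network: 74.0.0.0/11
Host bits = 21
Set all host bits to 1:
Broadcast: 74.31.255.255


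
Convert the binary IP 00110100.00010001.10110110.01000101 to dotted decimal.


00110100 = 52
00010001 = 17
10110110 = 182
01000101 = 69
IP: 52.17.182.69


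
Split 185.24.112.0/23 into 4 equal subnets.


New prefix = 23 + 2 = 25
Each subnet has 128 addresses
  185.24.112.0/25
  185.24.112.128/25
  185.24.113.0/25
  185.24.113.128/25
Subnets: 185.24.112.0/25, 185.24.112.128/25, 185.24.113.0/25, 185.24.113.128/25


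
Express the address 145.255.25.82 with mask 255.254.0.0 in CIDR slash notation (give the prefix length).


Binary: 11111111.11111110.00000000.00000000
Count leading 1s
Prefix: /15


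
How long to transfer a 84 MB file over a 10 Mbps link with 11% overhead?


Effective throughput = 10 * (1 - 11/100) = 8.9 Mbps
File size in Mb = 84 * 8 = 672 Mb
Time = 672 / 8.9
Time = 75.5056 seconds


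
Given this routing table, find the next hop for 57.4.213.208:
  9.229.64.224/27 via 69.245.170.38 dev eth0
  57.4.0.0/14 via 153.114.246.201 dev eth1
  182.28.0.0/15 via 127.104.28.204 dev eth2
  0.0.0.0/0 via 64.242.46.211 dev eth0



Longest prefix match for 57.4.213.208:
  /27 9.229.64.224: no
  /14 57.4.0.0: MATCH
  /15 182.28.0.0: no
  /0 0.0.0.0: MATCH
Selected: next-hop 153.114.246.201 via eth1 (matched /14)


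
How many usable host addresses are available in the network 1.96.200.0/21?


Host bits = 32 - 21 = 11
Total addresses = 2^11 = 2048
Usable = total - 2 (network and broadcast)
Usable hosts: 2046


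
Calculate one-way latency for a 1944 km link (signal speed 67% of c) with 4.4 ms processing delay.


Speed = 0.67 * 3e5 km/s = 201000 km/s
Propagation delay = 1944 / 201000 = 0.0097 s = 9.6716 ms
Processing delay = 4.4 ms
Total one-way latency = 14.0716 ms


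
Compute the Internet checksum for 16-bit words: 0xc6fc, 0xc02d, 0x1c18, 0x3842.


Sum all words (with carry folding):
+ 0xc6fc = 0xc6fc
+ 0xc02d = 0x872a
+ 0x1c18 = 0xa342
+ 0x3842 = 0xdb84
One's complement: ~0xdb84
Checksum = 0x247b


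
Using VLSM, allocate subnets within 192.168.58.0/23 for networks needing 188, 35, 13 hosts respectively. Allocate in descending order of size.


188 hosts -> /24 (254 usable): 192.168.58.0/24
35 hosts -> /26 (62 usable): 192.168.59.0/26
13 hosts -> /28 (14 usable): 192.168.59.64/28
Allocation: 192.168.58.0/24 (188 hosts, 254 usable); 192.168.59.0/26 (35 hosts, 62 usable); 192.168.59.64/28 (13 hosts, 14 usable)


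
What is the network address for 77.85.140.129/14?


IP:   01001101.01010101.10001100.10000001
Mask: 11111111.11111100.00000000.00000000
AND operation:
Net:  01001101.01010100.00000000.00000000
Network: 77.84.0.0/14


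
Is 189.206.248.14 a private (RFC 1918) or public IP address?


RFC 1918 private ranges:
  10.0.0.0/8 (10.0.0.0 - 10.255.255.255)
  172.16.0.0/12 (172.16.0.0 - 172.31.255.255)
  192.168.0.0/16 (192.168.0.0 - 192.168.255.255)
Public (not in any RFC 1918 range)


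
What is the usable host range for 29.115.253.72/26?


Network: 29.115.253.64
Broadcast: 29.115.253.127
First usable = network + 1
Last usable = broadcast - 1
Range: 29.115.253.65 to 29.115.253.126


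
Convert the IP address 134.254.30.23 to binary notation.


134 = 10000110
254 = 11111110
30 = 00011110
23 = 00010111
Binary: 10000110.11111110.00011110.00010111


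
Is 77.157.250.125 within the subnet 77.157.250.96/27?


Subnet network: 77.157.250.96
Test IP AND mask: 77.157.250.96
Yes, 77.157.250.125 is in 77.157.250.96/27


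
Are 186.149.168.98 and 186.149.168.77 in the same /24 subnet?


Mask: 255.255.255.0
186.149.168.98 AND mask = 186.149.168.0
186.149.168.77 AND mask = 186.149.168.0
Yes, same subnet (186.149.168.0)


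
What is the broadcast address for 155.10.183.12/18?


Network: 155.10.128.0/18
Host bits = 14
Set all host bits to 1:
Broadcast: 155.10.191.255


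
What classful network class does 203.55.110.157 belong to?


First octet: 203
Binary: 11001011
110xxxxx -> Class C (192-223)
Class C, default mask 255.255.255.0 (/24)
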